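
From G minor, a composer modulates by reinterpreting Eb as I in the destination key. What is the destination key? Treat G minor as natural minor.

The numeral I denotes a major triad on scale degree 1. With Eb on degree 1, the tonic of the new key is Eb.
Degree 1 carries a major triad in major keys, so the destination is Eb major.
Check: the diatonic triads of Eb major are Eb (I), Fm (ii), Gm (iii), Ab (IV), Bb (V), Cm (vi), Ddim (vii°) — Eb is indeed I.

Eb major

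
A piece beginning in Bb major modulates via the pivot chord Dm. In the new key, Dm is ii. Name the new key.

The numeral ii denotes a minor triad on scale degree 2. With D on degree 2, the tonic of the new key is C.
Degree 2 carries a minor triad in major keys, so the destination is C major.
Check: the diatonic triads of C major are C (I), Dm (ii), Em (iii), F (IV), G (V), Am (vi), Bdim (vii°) — Dm is indeed ii.

C major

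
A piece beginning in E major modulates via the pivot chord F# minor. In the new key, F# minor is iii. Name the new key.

The numeral iii denotes a minor triad on scale degree 3. With F# on degree 3, the tonic of the new key is D.
Degree 3 carries a minor triad in major keys, so the destination is D major.
Check: the diatonic triads of D major are D (I), Em (ii), F#m (iii), G (IV), A (V), Bm (vi), C#dim (vii°) — F# minor is indeed iii.

D major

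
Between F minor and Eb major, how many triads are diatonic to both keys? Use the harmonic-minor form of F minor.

1

Diatonic triads of F minor (harmonic minor): Fm (i), Gdim (ii°), Abaug (III+), Bbm (iv), C (V), Db (VI), Edim (vii°).
Diatonic triads of Eb major: Eb (I), Fm (ii), Gm (iii), Ab (IV), Bb (V), Cm (vi), Ddim (vii°).
Matching root and quality in both lists: Fm.
That gives 1 common triad.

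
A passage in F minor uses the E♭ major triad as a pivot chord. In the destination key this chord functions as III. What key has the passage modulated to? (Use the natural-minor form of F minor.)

C minor

The numeral III denotes a major triad on scale degree 3. With E♭ on degree 3, the tonic of the new key is C.
Degree 3 carries a major triad in natural-minor keys, so the destination is C minor.
Check: the diatonic triads of C minor (natural minor) are Cm (i), Ddim (ii°), E♭ (III), Fm (iv), Gm (v), A♭ (VI), B♭ (VII) — E♭ major is indeed III.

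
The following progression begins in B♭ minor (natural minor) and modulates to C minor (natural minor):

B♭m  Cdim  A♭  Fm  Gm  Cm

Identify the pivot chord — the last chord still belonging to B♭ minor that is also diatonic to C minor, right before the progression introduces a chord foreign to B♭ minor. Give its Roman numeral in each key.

Fm — v in B♭ minor, iv in C minor

Chords diatonic to B♭ minor: B♭m, Cdim, D♭, E♭m, Fm, G♭, A♭.
Reading the progression, the first chord not in that set is Gm, so the modulation leaves B♭ minor there.
The chord immediately before Gm is Fm, which is diatonic to both keys: v in B♭ minor and iv in C minor.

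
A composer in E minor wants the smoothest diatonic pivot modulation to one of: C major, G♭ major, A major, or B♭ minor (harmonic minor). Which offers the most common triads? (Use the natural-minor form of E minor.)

Triads of E minor (natural minor): E minor (i), F♯ diminished (ii°), G major (III), A minor (iv), B minor (v), C major (VI), D major (VII).
C major shares 4: Em, G, Am, C.
G♭ major shares 0: none.
A major shares 2: Bm, D.
B♭ minor (harmonic minor) shares 0: none.
The most common triads (4) are shared with C major.

C major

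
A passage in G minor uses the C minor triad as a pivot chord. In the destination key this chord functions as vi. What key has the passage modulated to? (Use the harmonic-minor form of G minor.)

The numeral vi denotes a minor triad on scale degree 6. With C on degree 6, the tonic of the new key is Eb.
Degree 6 carries a minor triad in major keys, so the destination is Eb major.
Check: the diatonic triads of Eb major are Eb (I), Fm (ii), Gm (iii), Ab (IV), Bb (V), Cm (vi), Ddim (vii°) — C minor is indeed vi.

Eb major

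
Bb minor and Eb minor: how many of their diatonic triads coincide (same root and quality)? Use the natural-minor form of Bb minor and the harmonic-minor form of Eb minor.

Diatonic triads of Bb minor (natural minor): Bbm (i), Cdim (ii°), Db (III), Ebm (iv), Fm (v), Gb (VI), Ab (VII).
Diatonic triads of Eb minor (harmonic minor): Ebm (i), Fdim (ii°), Gbaug (III+), Abm (iv), Bb (V), Cb (VI), Ddim (vii°).
Matching root and quality in both lists: Ebm.
That gives 1 common triad.

1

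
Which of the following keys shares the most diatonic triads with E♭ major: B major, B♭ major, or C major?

B♭ major

Triads of E♭ major: E♭ major (I), F minor (ii), G minor (iii), A♭ major (IV), B♭ major (V), C minor (vi), D diminished (vii°).
B major shares 0: none.
B♭ major shares 4: E♭, Gm, B♭, Cm.
C major shares 0: none.
The most common triads (4) are shared with B♭ major.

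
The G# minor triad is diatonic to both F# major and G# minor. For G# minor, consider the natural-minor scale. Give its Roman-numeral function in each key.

The scale of F# major is F# G# A# B C# D# E#; G# is degree 2, and the triad built there (G#-B-D#) is minor, so it is ii.
The scale of G# minor (natural minor) is G# A# B C# D# E F#; G# is degree 1, and the triad built there (G#-B-D#) is minor, so it is i.

ii in F# major; i in G# minor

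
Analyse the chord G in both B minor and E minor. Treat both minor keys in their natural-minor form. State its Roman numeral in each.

VI in B minor; III in E minor

The scale of B minor (natural minor) is B C# D E F# G A; G is degree 6, and the triad built there (G-B-D) is major, so it is VI.
The scale of E minor (natural minor) is E F# G A B C D; G is degree 3, and the triad built there (G-B-D) is major, so it is III.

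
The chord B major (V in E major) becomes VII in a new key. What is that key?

C# minor

The numeral VII denotes a major triad on scale degree 7. With B on degree 7, the tonic of the new key is C#.
Degree 7 carries a major triad in natural-minor keys, so the destination is C# minor.
Check: the diatonic triads of C# minor (natural minor) are C#m (i), D#dim (ii°), E (III), F#m (iv), G#m (v), A (VI), B (VII) — B major is indeed VII.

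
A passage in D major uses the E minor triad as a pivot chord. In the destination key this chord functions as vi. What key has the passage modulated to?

G major

The numeral vi denotes a minor triad on scale degree 6. With E on degree 6, the tonic of the new key is G.
Degree 6 carries a minor triad in major keys, so the destination is G major.
Check: the diatonic triads of G major are G (I), Am (ii), Bm (iii), C (IV), D (V), Em (vi), F#dim (vii°) — E minor is indeed vi.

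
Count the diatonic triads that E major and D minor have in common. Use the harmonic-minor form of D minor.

1

Diatonic triads of E major: E major (I), F# minor (ii), G# minor (iii), A major (IV), B major (V), C# minor (vi), D# diminished (vii°).
Diatonic triads of D minor (harmonic minor): D minor (i), E diminished (ii°), F augmented (III+), G minor (iv), A major (V), Bb major (VI), C# diminished (vii°).
Matching root and quality in both lists: A major.
That gives 1 common triad.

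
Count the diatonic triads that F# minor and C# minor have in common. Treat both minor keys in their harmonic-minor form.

Diatonic triads of F# minor (harmonic minor): F# minor (i), G# diminished (ii°), A augmented (III+), B minor (iv), C# major (V), D major (VI), E# diminished (vii°).
Diatonic triads of C# minor (harmonic minor): C# minor (i), D# diminished (ii°), E augmented (III+), F# minor (iv), G# major (V), A major (VI), B# diminished (vii°).
Matching root and quality in both lists: F# minor.
That gives 1 common triad.

1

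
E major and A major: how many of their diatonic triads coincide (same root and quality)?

Diatonic triads of E major: E major (I), F# minor (ii), G# minor (iii), A major (IV), B major (V), C# minor (vi), D# diminished (vii°).
Diatonic triads of A major: A major (I), B minor (ii), C# minor (iii), D major (IV), E major (V), F# minor (vi), G# diminished (vii°).
Matching root and quality in both lists: E major, F# minor, A major, C# minor.
That gives 4 common triads.

4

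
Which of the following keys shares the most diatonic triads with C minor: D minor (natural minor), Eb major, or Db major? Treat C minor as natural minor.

Eb major

Triads of C minor (natural minor): Cm (i), Ddim (ii°), Eb (III), Fm (iv), Gm (v), Ab (VI), Bb (VII).
D minor (natural minor) shares 2: Gm, Bb.
Eb major shares 7: Cm, Ddim, Eb, Fm, Gm, Ab, Bb.
Db major shares 2: Fm, Ab.
The most common triads (7) are shared with Eb major.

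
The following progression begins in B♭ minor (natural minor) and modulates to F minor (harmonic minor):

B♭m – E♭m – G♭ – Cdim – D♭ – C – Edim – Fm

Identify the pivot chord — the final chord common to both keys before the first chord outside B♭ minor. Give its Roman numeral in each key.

D♭ — III in B♭ minor, VI in F minor

Chords diatonic to B♭ minor: B♭m, Cdim, D♭, E♭m, Fm, G♭, A♭.
Reading the progression, the first chord not in that set is C, so the modulation leaves B♭ minor there.
The chord immediately before C is D♭, which is diatonic to both keys: III in B♭ minor and VI in F minor.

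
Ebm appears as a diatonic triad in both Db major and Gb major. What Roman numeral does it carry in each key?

ii in Db major; vi in Gb major

The scale of Db major is Db Eb F Gb Ab Bb C; Eb is degree 2, and the triad built there (Eb-Gb-Bb) is minor, so it is ii.
The scale of Gb major is Gb Ab Bb Cb Db Eb F; Eb is degree 6, and the triad built there (Eb-Gb-Bb) is minor, so it is vi.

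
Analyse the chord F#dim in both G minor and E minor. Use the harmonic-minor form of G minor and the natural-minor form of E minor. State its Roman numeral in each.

vii° in G minor; ii° in E minor

The scale of G minor (harmonic minor) is G A Bb C D Eb F#; F# is degree 7, and the triad built there (F#-A-C) is diminished, so it is vii°.
The scale of E minor (natural minor) is E F# G A B C D; F# is degree 2, and the triad built there (F#-A-C) is diminished, so it is ii°.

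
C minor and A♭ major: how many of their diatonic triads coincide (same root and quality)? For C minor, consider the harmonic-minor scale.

3

Diatonic triads of C minor (harmonic minor): Cm (i), Ddim (ii°), E♭aug (III+), Fm (iv), G (V), A♭ (VI), Bdim (vii°).
Diatonic triads of A♭ major: A♭ (I), B♭m (ii), Cm (iii), D♭ (IV), E♭ (V), Fm (vi), Gdim (vii°).
Matching root and quality in both lists: Cm, Fm, A♭.
That gives 3 common triads.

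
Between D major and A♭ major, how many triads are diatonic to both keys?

Diatonic triads of D major: D major (I), E minor (ii), F♯ minor (iii), G major (IV), A major (V), B minor (vi), C♯ diminished (vii°).
Diatonic triads of A♭ major: A♭ major (I), B♭ minor (ii), C minor (iii), D♭ major (IV), E♭ major (V), F minor (vi), G diminished (vii°).
No triad has the same root and quality in both keys.

0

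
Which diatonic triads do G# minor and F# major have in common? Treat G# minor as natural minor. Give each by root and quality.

G#m, B, D#m, F#

Triads in G# minor (natural minor): G#m (i), A#dim (ii°), B (III), C#m (iv), D#m (v), E (VI), F# (VII).
Triads in F# major: F# (I), G#m (ii), A#m (iii), B (IV), C# (V), D#m (vi), E#dim (vii°).
Shared triads with their functions: G#m (i in G# minor, ii in F# major); B (III in G# minor, IV in F# major); D#m (v in G# minor, vi in F# major); F# (VII in G# minor, I in F# major).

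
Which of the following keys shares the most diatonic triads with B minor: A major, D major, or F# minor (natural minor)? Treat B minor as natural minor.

Triads of B minor (natural minor): B minor (i), C# diminished (ii°), D major (III), E minor (iv), F# minor (v), G major (VI), A major (VII).
A major shares 4: Bm, D, F#m, A.
D major shares 7: Bm, C#dim, D, Em, F#m, G, A.
F# minor (natural minor) shares 4: Bm, D, F#m, A.
The most common triads (7) are shared with D major.

D major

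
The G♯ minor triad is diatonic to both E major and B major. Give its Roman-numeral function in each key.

The scale of E major is E F♯ G♯ A B C♯ D♯; G♯ is degree 3, and the triad built there (G♯-B-D♯) is minor, so it is iii.
The scale of B major is B C♯ D♯ E F♯ G♯ A♯; G♯ is degree 6, and the triad built there (G♯-B-D♯) is minor, so it is vi.

iii in E major; vi in B major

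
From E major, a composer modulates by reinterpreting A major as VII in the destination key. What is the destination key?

B minor

The numeral VII denotes a major triad on scale degree 7. With A on degree 7, the tonic of the new key is B.
Degree 7 carries a major triad in natural-minor keys, so the destination is B minor.
Check: the diatonic triads of B minor (natural minor) are Bm (i), C#dim (ii°), D (III), Em (iv), F#m (v), G (VI), A (VII) — A major is indeed VII.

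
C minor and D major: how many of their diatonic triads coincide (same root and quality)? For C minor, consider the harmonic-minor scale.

1

Diatonic triads of C minor (harmonic minor): Cm (i), Ddim (ii°), Ebaug (III+), Fm (iv), G (V), Ab (VI), Bdim (vii°).
Diatonic triads of D major: D (I), Em (ii), F#m (iii), G (IV), A (V), Bm (vi), C#dim (vii°).
Matching root and quality in both lists: G.
That gives 1 common triad.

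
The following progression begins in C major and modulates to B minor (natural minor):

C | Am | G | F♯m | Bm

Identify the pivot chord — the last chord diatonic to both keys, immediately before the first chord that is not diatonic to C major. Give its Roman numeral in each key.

Chords diatonic to C major: C, Dm, Em, F, G, Am, Bdim.
Reading the progression, the first chord not in that set is F♯m, so the modulation leaves C major there.
The chord immediately before F♯m is G, which is diatonic to both keys: V in C major and VI in B minor.

G — V in C major, VI in B minor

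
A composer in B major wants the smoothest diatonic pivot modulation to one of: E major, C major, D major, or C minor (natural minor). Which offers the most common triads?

Triads of B major: B major (I), C# minor (ii), D# minor (iii), E major (IV), F# major (V), G# minor (vi), A# diminished (vii°).
E major shares 4: B, C#m, E, G#m.
C major shares 0: none.
D major shares 0: none.
C minor (natural minor) shares 0: none.
The most common triads (4) are shared with E major.

E major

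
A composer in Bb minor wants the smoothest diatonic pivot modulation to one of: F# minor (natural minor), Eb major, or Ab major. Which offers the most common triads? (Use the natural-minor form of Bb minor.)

Triads of Bb minor (natural minor): Bbm (i), Cdim (ii°), Db (III), Ebm (iv), Fm (v), Gb (VI), Ab (VII).
F# minor (natural minor) shares 0: none.
Eb major shares 2: Fm, Ab.
Ab major shares 4: Bbm, Db, Fm, Ab.
The most common triads (4) are shared with Ab major.

Ab major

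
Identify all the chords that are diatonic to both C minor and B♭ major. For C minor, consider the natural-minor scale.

Triads in C minor (natural minor): Cm (i), Ddim (ii°), E♭ (III), Fm (iv), Gm (v), A♭ (VI), B♭ (VII).
Triads in B♭ major: B♭ (I), Cm (ii), Dm (iii), E♭ (IV), F (V), Gm (vi), Adim (vii°).
Shared triads with their functions: Cm (i in C minor, ii in B♭ major); E♭ (III in C minor, IV in B♭ major); Gm (v in C minor, vi in B♭ major); B♭ (VII in C minor, I in B♭ major).

Cm, E♭, Gm, B♭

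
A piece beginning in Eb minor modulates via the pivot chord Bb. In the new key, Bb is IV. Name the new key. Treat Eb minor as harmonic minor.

The numeral IV denotes a major triad on scale degree 4. With Bb on degree 4, the tonic of the new key is F.
Degree 4 carries a major triad in major keys, so the destination is F major.
Check: the diatonic triads of F major are F (I), Gm (ii), Am (iii), Bb (IV), C (V), Dm (vi), Edim (vii°) — Bb is indeed IV.

F major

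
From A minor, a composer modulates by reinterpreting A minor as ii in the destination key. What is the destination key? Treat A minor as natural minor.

The numeral ii denotes a minor triad on scale degree 2. With A on degree 2, the tonic of the new key is G.
Degree 2 carries a minor triad in major keys, so the destination is G major.
Check: the diatonic triads of G major are G (I), Am (ii), Bm (iii), C (IV), D (V), Em (vi), F#dim (vii°) — A minor is indeed ii.

G major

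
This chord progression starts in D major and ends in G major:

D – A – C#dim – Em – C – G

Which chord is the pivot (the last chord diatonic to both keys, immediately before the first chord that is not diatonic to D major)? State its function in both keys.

Chords diatonic to D major: D, Em, F#m, G, A, Bm, C#dim.
Reading the progression, the first chord not in that set is C, so the modulation leaves D major there.
The chord immediately before C is Em, which is diatonic to both keys: ii in D major and vi in G major.

Em — ii in D major, vi in G major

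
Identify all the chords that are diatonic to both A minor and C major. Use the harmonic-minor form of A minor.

Triads in A minor (harmonic minor): Am (i), Bdim (ii°), Caug (III+), Dm (iv), E (V), F (VI), G#dim (vii°).
Triads in C major: C (I), Dm (ii), Em (iii), F (IV), G (V), Am (vi), Bdim (vii°).
Shared triads with their functions: Am (i in A minor, vi in C major); Bdim (ii° in A minor, vii° in C major); Dm (iv in A minor, ii in C major); F (VI in A minor, IV in C major).

Am, Bdim, Dm, F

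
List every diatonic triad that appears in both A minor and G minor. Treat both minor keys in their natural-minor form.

Dm, F

Triads in A minor (natural minor): Am (i), Bdim (ii°), C (III), Dm (iv), Em (v), F (VI), G (VII).
Triads in G minor (natural minor): Gm (i), Adim (ii°), B♭ (III), Cm (iv), Dm (v), E♭ (VI), F (VII).
Shared triads with their functions: Dm (iv in A minor, v in G minor); F (VI in A minor, VII in G minor).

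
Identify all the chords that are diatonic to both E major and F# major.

G#m, B

Triads in E major: E major (I), F# minor (ii), G# minor (iii), A major (IV), B major (V), C# minor (vi), D# diminished (vii°).
Triads in F# major: F# major (I), G# minor (ii), A# minor (iii), B major (IV), C# major (V), D# minor (vi), E# diminished (vii°).
Shared triads with their functions: G# minor (iii in E major, ii in F# major); B major (V in E major, IV in F# major).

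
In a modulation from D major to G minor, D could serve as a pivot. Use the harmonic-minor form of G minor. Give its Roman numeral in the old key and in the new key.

The scale of D major is D E F# G A B C#; D is degree 1, and the triad built there (D-F#-A) is major, so it is I.
The scale of G minor (harmonic minor) is G A Bb C D Eb F#; D is degree 5, and the triad built there (D-F#-A) is major, so it is V.

I in D major; V in G minor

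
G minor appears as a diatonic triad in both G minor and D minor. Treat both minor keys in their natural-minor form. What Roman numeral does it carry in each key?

i in G minor; iv in D minor

The scale of G minor (natural minor) is G A B♭ C D E♭ F; G is degree 1, and the triad built there (G-B♭-D) is minor, so it is i.
The scale of D minor (natural minor) is D E F G A B♭ C; G is degree 4, and the triad built there (G-B♭-D) is minor, so it is iv.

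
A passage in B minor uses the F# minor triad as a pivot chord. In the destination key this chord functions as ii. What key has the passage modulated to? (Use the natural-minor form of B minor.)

E major

The numeral ii denotes a minor triad on scale degree 2. With F# on degree 2, the tonic of the new key is E.
Degree 2 carries a minor triad in major keys, so the destination is E major.
Check: the diatonic triads of E major are E (I), F#m (ii), G#m (iii), A (IV), B (V), C#m (vi), D#dim (vii°) — F# minor is indeed ii.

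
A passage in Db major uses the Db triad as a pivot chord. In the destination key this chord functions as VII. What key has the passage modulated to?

The numeral VII denotes a major triad on scale degree 7. With Db on degree 7, the tonic of the new key is Eb.
Degree 7 carries a major triad in natural-minor keys, so the destination is Eb minor.
Check: the diatonic triads of Eb minor (natural minor) are Ebm (i), Fdim (ii°), Gb (III), Abm (iv), Bbm (v), Cb (VI), Db (VII) — Db is indeed VII.

Eb minor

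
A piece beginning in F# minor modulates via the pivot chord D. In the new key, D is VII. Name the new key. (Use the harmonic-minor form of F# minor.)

E minor

The numeral VII denotes a major triad on scale degree 7. With D on degree 7, the tonic of the new key is E.
Degree 7 carries a major triad in natural-minor keys, so the destination is E minor.
Check: the diatonic triads of E minor (natural minor) are Em (i), F#dim (ii°), G (III), Am (iv), Bm (v), C (VI), D (VII) — D is indeed VII.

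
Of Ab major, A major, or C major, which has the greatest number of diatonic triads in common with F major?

C major

Triads of F major: F major (I), G minor (ii), A minor (iii), Bb major (IV), C major (V), D minor (vi), E diminished (vii°).
Ab major shares 0: none.
A major shares 0: none.
C major shares 4: F, Am, C, Dm.
The most common triads (4) are shared with C major.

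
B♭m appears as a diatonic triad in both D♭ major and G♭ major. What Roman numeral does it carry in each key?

vi in D♭ major; iii in G♭ major

The scale of D♭ major is D♭ E♭ F G♭ A♭ B♭ C; B♭ is degree 6, and the triad built there (B♭-D♭-F) is minor, so it is vi.
The scale of G♭ major is G♭ A♭ B♭ C♭ D♭ E♭ F; B♭ is degree 3, and the triad built there (B♭-D♭-F) is minor, so it is iii.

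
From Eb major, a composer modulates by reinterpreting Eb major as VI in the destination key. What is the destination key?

G minor

The numeral VI denotes a major triad on scale degree 6. With Eb on degree 6, the tonic of the new key is G.
Degree 6 carries a major triad in minor keys, so the destination is G minor.
Check: the diatonic triads of G minor (natural minor) are Gm (i), Adim (ii°), Bb (III), Cm (iv), Dm (v), Eb (VI), F (VII) — Eb major is indeed VI.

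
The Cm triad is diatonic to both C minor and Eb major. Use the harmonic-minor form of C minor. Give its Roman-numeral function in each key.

The scale of C minor (harmonic minor) is C D Eb F G Ab B; C is degree 1, and the triad built there (C-Eb-G) is minor, so it is i.
The scale of Eb major is Eb F G Ab Bb C D; C is degree 6, and the triad built there (C-Eb-G) is minor, so it is vi.

i in C minor; vi in Eb major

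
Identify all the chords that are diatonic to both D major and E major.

Triads in D major: D (I), Em (ii), F#m (iii), G (IV), A (V), Bm (vi), C#dim (vii°).
Triads in E major: E (I), F#m (ii), G#m (iii), A (IV), B (V), C#m (vi), D#dim (vii°).
Shared triads with their functions: F#m (iii in D major, ii in E major); A (V in D major, IV in E major).

F#m, A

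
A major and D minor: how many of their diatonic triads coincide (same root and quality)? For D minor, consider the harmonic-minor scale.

Diatonic triads of A major: A major (I), B minor (ii), C# minor (iii), D major (IV), E major (V), F# minor (vi), G# diminished (vii°).
Diatonic triads of D minor (harmonic minor): D minor (i), E diminished (ii°), F augmented (III+), G minor (iv), A major (V), Bb major (VI), C# diminished (vii°).
Matching root and quality in both lists: A major.
That gives 1 common triad.

1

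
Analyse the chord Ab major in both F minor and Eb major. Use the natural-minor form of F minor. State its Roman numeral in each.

III in F minor; IV in Eb major

The scale of F minor (natural minor) is F G Ab Bb C Db Eb; Ab is degree 3, and the triad built there (Ab-C-Eb) is major, so it is III.
The scale of Eb major is Eb F G Ab Bb C D; Ab is degree 4, and the triad built there (Ab-C-Eb) is major, so it is IV.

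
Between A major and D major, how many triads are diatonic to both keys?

4

Diatonic triads of A major: A major (I), B minor (ii), C# minor (iii), D major (IV), E major (V), F# minor (vi), G# diminished (vii°).
Diatonic triads of D major: D major (I), E minor (ii), F# minor (iii), G major (IV), A major (V), B minor (vi), C# diminished (vii°).
Matching root and quality in both lists: A major, B minor, D major, F# minor.
That gives 4 common triads.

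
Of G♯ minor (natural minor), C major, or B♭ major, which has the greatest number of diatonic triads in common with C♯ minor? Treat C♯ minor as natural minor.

Triads of C♯ minor (natural minor): C♯ minor (i), D♯ diminished (ii°), E major (III), F♯ minor (iv), G♯ minor (v), A major (VI), B major (VII).
G♯ minor (natural minor) shares 4: C♯m, E, G♯m, B.
C major shares 0: none.
B♭ major shares 0: none.
The most common triads (4) are shared with G♯ minor.

G♯ minor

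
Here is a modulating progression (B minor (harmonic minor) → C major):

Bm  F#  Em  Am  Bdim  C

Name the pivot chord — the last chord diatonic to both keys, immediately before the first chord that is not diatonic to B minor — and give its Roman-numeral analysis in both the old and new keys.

Chords diatonic to B minor: Bm, C#dim, Daug, Em, F#, G, A#dim.
Reading the progression, the first chord not in that set is Am, so the modulation leaves B minor there.
The chord immediately before Am is Em, which is diatonic to both keys: iv in B minor and iii in C major.

Em — iv in B minor, iii in C major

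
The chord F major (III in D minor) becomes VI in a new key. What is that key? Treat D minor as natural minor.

A minor

The numeral VI denotes a major triad on scale degree 6. With F on degree 6, the tonic of the new key is A.
Degree 6 carries a major triad in minor keys, so the destination is A minor.
Check: the diatonic triads of A minor (natural minor) are Am (i), Bdim (ii°), C (III), Dm (iv), Em (v), F (VI), G (VII) — F major is indeed VI.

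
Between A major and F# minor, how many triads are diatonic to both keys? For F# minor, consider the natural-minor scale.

Diatonic triads of A major: A (I), Bm (ii), C#m (iii), D (IV), E (V), F#m (vi), G#dim (vii°).
Diatonic triads of F# minor (natural minor): F#m (i), G#dim (ii°), A (III), Bm (iv), C#m (v), D (VI), E (VII).
Matching root and quality in both lists: A, Bm, C#m, D, E, F#m, G#dim.
That gives 7 common triads.

7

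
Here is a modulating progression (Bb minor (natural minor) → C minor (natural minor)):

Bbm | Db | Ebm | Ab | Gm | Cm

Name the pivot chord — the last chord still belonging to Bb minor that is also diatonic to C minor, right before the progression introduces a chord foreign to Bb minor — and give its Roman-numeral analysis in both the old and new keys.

Chords diatonic to Bb minor: Bbm, Cdim, Db, Ebm, Fm, Gb, Ab.
Reading the progression, the first chord not in that set is Gm, so the modulation leaves Bb minor there.
The chord immediately before Gm is Ab, which is diatonic to both keys: VII in Bb minor and VI in C minor.

Ab — VII in Bb minor, VI in C minor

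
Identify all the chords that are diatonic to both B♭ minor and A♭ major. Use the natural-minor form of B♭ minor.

Triads in B♭ minor (natural minor): B♭m (i), Cdim (ii°), D♭ (III), E♭m (iv), Fm (v), G♭ (VI), A♭ (VII).
Triads in A♭ major: A♭ (I), B♭m (ii), Cm (iii), D♭ (IV), E♭ (V), Fm (vi), Gdim (vii°).
Shared triads with their functions: B♭m (i in B♭ minor, ii in A♭ major); D♭ (III in B♭ minor, IV in A♭ major); Fm (v in B♭ minor, vi in A♭ major); A♭ (VII in B♭ minor, I in A♭ major).

B♭m, D♭, Fm, A♭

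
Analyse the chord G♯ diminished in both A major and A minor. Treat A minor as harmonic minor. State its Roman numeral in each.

vii° in A major; vii° in A minor

The scale of A major is A B C♯ D E F♯ G♯; G♯ is degree 7, and the triad built there (G♯-B-D) is diminished, so it is vii°.
The scale of A minor (harmonic minor) is A B C D E F G♯; G♯ is degree 7, and the triad built there (G♯-B-D) is diminished, so it is vii°.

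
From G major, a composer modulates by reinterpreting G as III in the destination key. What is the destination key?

The numeral III denotes a major triad on scale degree 3. With G on degree 3, the tonic of the new key is E.
Degree 3 carries a major triad in natural-minor keys, so the destination is E minor.
Check: the diatonic triads of E minor (natural minor) are Em (i), F#dim (ii°), G (III), Am (iv), Bm (v), C (VI), D (VII) — G is indeed III.

E minor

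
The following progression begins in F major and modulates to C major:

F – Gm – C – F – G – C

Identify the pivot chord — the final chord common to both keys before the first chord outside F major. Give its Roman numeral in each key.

F — I in F major, IV in C major

Chords diatonic to F major: F, Gm, Am, Bb, C, Dm, Edim.
Reading the progression, the first chord not in that set is G, so the modulation leaves F major there.
The chord immediately before G is F, which is diatonic to both keys: I in F major and IV in C major.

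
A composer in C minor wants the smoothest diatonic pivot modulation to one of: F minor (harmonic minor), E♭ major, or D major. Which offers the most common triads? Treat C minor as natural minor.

E♭ major

Triads of C minor (natural minor): C minor (i), D diminished (ii°), E♭ major (III), F minor (iv), G minor (v), A♭ major (VI), B♭ major (VII).
F minor (harmonic minor) shares 1: Fm.
E♭ major shares 7: Cm, Ddim, E♭, Fm, Gm, A♭, B♭.
D major shares 0: none.
The most common triads (7) are shared with E♭ major.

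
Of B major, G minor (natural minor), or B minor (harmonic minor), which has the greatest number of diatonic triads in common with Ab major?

Triads of Ab major: Ab (I), Bbm (ii), Cm (iii), Db (IV), Eb (V), Fm (vi), Gdim (vii°).
B major shares 0: none.
G minor (natural minor) shares 2: Cm, Eb.
B minor (harmonic minor) shares 0: none.
The most common triads (2) are shared with G minor.

G minor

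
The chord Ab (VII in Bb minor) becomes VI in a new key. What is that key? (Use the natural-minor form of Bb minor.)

C minor

The numeral VI denotes a major triad on scale degree 6. With Ab on degree 6, the tonic of the new key is C.
Degree 6 carries a major triad in minor keys, so the destination is C minor.
Check: the diatonic triads of C minor (natural minor) are Cm (i), Ddim (ii°), Eb (III), Fm (iv), Gm (v), Ab (VI), Bb (VII) — Ab is indeed VI.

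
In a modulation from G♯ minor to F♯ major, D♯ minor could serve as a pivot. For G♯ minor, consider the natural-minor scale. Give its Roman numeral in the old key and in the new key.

v in G♯ minor; vi in F♯ major

The scale of G♯ minor (natural minor) is G♯ A♯ B C♯ D♯ E F♯; D♯ is degree 5, and the triad built there (D♯-F♯-A♯) is minor, so it is v.
The scale of F♯ major is F♯ G♯ A♯ B C♯ D♯ E♯; D♯ is degree 6, and the triad built there (D♯-F♯-A♯) is minor, so it is vi.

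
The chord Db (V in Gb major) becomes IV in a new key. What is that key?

The numeral IV denotes a major triad on scale degree 4. With Db on degree 4, the tonic of the new key is Ab.
Degree 4 carries a major triad in major keys, so the destination is Ab major.
Check: the diatonic triads of Ab major are Ab (I), Bbm (ii), Cm (iii), Db (IV), Eb (V), Fm (vi), Gdim (vii°) — Db is indeed IV.

Ab major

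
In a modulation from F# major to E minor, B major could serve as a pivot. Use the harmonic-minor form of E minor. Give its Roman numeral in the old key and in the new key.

The scale of F# major is F# G# A# B C# D# E#; B is degree 4, and the triad built there (B-D#-F#) is major, so it is IV.
The scale of E minor (harmonic minor) is E F# G A B C D#; B is degree 5, and the triad built there (B-D#-F#) is major, so it is V.

IV in F# major; V in E minor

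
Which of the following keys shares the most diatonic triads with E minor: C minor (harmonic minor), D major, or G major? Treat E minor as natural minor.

G major

Triads of E minor (natural minor): Em (i), F#dim (ii°), G (III), Am (iv), Bm (v), C (VI), D (VII).
C minor (harmonic minor) shares 1: G.
D major shares 4: Em, G, Bm, D.
G major shares 7: Em, F#dim, G, Am, Bm, C, D.
The most common triads (7) are shared with G major.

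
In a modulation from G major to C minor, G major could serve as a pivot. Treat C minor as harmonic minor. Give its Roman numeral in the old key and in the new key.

I in G major; V in C minor

The scale of G major is G A B C D E F#; G is degree 1, and the triad built there (G-B-D) is major, so it is I.
The scale of C minor (harmonic minor) is C D Eb F G Ab B; G is degree 5, and the triad built there (G-B-D) is major, so it is V.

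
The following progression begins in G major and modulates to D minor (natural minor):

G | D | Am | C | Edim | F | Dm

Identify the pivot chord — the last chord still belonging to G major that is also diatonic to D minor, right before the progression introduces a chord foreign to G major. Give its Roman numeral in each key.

Chords diatonic to G major: G, Am, Bm, C, D, Em, F#dim.
Reading the progression, the first chord not in that set is Edim, so the modulation leaves G major there.
The chord immediately before Edim is C, which is diatonic to both keys: IV in G major and VII in D minor.

C — IV in G major, VII in D minor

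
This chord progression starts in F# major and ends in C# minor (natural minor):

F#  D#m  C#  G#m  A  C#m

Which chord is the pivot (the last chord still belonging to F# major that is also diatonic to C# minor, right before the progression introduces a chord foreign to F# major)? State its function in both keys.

G#m — ii in F# major, v in C# minor

Chords diatonic to F# major: F#, G#m, A#m, B, C#, D#m, E#dim.
Reading the progression, the first chord not in that set is A, so the modulation leaves F# major there.
The chord immediately before A is G#m, which is diatonic to both keys: ii in F# major and v in C# minor.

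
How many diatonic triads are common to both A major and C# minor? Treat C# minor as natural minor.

Diatonic triads of A major: A (I), Bm (ii), C#m (iii), D (IV), E (V), F#m (vi), G#dim (vii°).
Diatonic triads of C# minor (natural minor): C#m (i), D#dim (ii°), E (III), F#m (iv), G#m (v), A (VI), B (VII).
Matching root and quality in both lists: A, C#m, E, F#m.
That gives 4 common triads.

4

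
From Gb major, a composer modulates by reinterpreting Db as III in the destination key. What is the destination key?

Bb minor

The numeral III denotes a major triad on scale degree 3. With Db on degree 3, the tonic of the new key is Bb.
Degree 3 carries a major triad in natural-minor keys, so the destination is Bb minor.
Check: the diatonic triads of Bb minor (natural minor) are Bbm (i), Cdim (ii°), Db (III), Ebm (iv), Fm (v), Gb (VI), Ab (VII) — Db is indeed III.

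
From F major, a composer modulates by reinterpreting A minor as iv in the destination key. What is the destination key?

E minor

The numeral iv denotes a minor triad on scale degree 4. With A on degree 4, the tonic of the new key is E.
Degree 4 carries a minor triad in minor keys, so the destination is E minor.
Check: the diatonic triads of E minor (natural minor) are Em (i), F#dim (ii°), G (III), Am (iv), Bm (v), C (VI), D (VII) — A minor is indeed iv.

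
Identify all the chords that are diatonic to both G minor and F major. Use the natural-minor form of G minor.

Gm, B♭, Dm, F

Triads in G minor (natural minor): Gm (i), Adim (ii°), B♭ (III), Cm (iv), Dm (v), E♭ (VI), F (VII).
Triads in F major: F (I), Gm (ii), Am (iii), B♭ (IV), C (V), Dm (vi), Edim (vii°).
Shared triads with their functions: Gm (i in G minor, ii in F major); B♭ (III in G minor, IV in F major); Dm (v in G minor, vi in F major); F (VII in G minor, I in F major).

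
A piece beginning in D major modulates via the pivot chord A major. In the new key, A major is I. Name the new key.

The numeral I denotes a major triad on scale degree 1. With A on degree 1, the tonic of the new key is A.
Degree 1 carries a major triad in major keys, so the destination is A major.
Check: the diatonic triads of A major are A (I), Bm (ii), C♯m (iii), D (IV), E (V), F♯m (vi), G♯dim (vii°) — A major is indeed I.

A major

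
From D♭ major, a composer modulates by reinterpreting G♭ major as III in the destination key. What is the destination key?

E♭ minor

The numeral III denotes a major triad on scale degree 3. With G♭ on degree 3, the tonic of the new key is E♭.
Degree 3 carries a major triad in natural-minor keys, so the destination is E♭ minor.
Check: the diatonic triads of E♭ minor (natural minor) are E♭m (i), Fdim (ii°), G♭ (III), A♭m (iv), B♭m (v), C♭ (VI), D♭ (VII) — G♭ major is indeed III.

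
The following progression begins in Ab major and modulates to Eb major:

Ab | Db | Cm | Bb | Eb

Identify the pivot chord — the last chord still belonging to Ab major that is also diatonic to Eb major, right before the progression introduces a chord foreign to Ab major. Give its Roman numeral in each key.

Cm — iii in Ab major, vi in Eb major

Chords diatonic to Ab major: Ab, Bbm, Cm, Db, Eb, Fm, Gdim.
Reading the progression, the first chord not in that set is Bb, so the modulation leaves Ab major there.
The chord immediately before Bb is Cm, which is diatonic to both keys: iii in Ab major and vi in Eb major.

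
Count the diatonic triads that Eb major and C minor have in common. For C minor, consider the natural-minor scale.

7

Diatonic triads of Eb major: Eb major (I), F minor (ii), G minor (iii), Ab major (IV), Bb major (V), C minor (vi), D diminished (vii°).
Diatonic triads of C minor (natural minor): C minor (i), D diminished (ii°), Eb major (III), F minor (iv), G minor (v), Ab major (VI), Bb major (VII).
Matching root and quality in both lists: Eb major, F minor, G minor, Ab major, Bb major, C minor, D diminished.
That gives 7 common triads.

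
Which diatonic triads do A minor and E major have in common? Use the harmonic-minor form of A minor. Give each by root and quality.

Triads in A minor (harmonic minor): Am (i), Bdim (ii°), Caug (III+), Dm (iv), E (V), F (VI), G#dim (vii°).
Triads in E major: E (I), F#m (ii), G#m (iii), A (IV), B (V), C#m (vi), D#dim (vii°).
Shared triads with their functions: E (V in A minor, I in E major).

E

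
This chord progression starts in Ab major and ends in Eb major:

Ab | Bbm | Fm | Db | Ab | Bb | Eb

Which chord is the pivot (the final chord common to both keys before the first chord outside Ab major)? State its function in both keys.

Chords diatonic to Ab major: Ab, Bbm, Cm, Db, Eb, Fm, Gdim.
Reading the progression, the first chord not in that set is Bb, so the modulation leaves Ab major there.
The chord immediately before Bb is Ab, which is diatonic to both keys: I in Ab major and IV in Eb major.

Ab — I in Ab major, IV in Eb major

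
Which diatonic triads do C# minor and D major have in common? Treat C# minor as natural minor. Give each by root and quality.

F#m, A

Triads in C# minor (natural minor): C#m (i), D#dim (ii°), E (III), F#m (iv), G#m (v), A (VI), B (VII).
Triads in D major: D (I), Em (ii), F#m (iii), G (IV), A (V), Bm (vi), C#dim (vii°).
Shared triads with their functions: F#m (iv in C# minor, iii in D major); A (VI in C# minor, V in D major).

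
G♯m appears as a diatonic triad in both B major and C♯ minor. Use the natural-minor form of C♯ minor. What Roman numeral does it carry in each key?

The scale of B major is B C♯ D♯ E F♯ G♯ A♯; G♯ is degree 6, and the triad built there (G♯-B-D♯) is minor, so it is vi.
The scale of C♯ minor (natural minor) is C♯ D♯ E F♯ G♯ A B; G♯ is degree 5, and the triad built there (G♯-B-D♯) is minor, so it is v.

vi in B major; v in C♯ minor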